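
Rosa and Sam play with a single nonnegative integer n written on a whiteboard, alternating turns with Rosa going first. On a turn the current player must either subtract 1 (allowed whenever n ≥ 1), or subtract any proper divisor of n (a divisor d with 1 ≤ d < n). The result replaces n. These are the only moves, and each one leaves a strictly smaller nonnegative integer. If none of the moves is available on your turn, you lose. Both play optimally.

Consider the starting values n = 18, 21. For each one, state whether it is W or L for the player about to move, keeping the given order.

18: W, 21: L

Use the standard recursion: the mover loses at a terminal position; elsewhere, the mover wins exactly when some move hands the opponent an L position.
n=0: no move → L
n=1: can move to 0, which is L ⇒ W
n=2: the only move is to 1(W), a W ⇒ L
n=3: can move to 2, which is L ⇒ W
n=4: can move to 2, which is L ⇒ W
n=5: the only move is to 4(W), a W ⇒ L
n=6: can move to 5, which is L ⇒ W
n=7: the only move is to 6(W), a W ⇒ L
n=8: can move to 7, which is L ⇒ W
n=9: moves to 6(W), 8(W); every one is W ⇒ L
n=10: can move to 5, which is L ⇒ W
n=11: the only move is to 10(W), a W ⇒ L
n=12: can move to 9, which is L ⇒ W
n=13: the only move is to 12(W), a W ⇒ L
n=14: can move to 7, which is L ⇒ W
n=15: moves to 10(W), 12(W), 14(W); every one is W ⇒ L
n=16: can move to 15, which is L ⇒ W
n=17: the only move is to 16(W), a W ⇒ L
n=18: can move to 9, which is L ⇒ W
n=19: the only move is to 18(W), a W ⇒ L
n=20: can move to 15, which is L ⇒ W
n=21: moves to 14(W), 18(W), 20(W); every one is W ⇒ L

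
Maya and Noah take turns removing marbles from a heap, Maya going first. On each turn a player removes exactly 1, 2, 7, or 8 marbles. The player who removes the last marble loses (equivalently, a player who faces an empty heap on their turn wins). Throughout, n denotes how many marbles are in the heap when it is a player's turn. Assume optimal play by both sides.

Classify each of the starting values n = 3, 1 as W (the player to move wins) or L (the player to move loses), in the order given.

Label each position W (a win for the player to move) or L (a loss). A position with no legal move is W; any other position is W exactly when some move reaches an L, and L when every move reaches a W.
n=0: no move; the opponent has just taken the last marble and therefore loses → W
n=1: the only move is to 0(W), a W ⇒ L
n=2: can move to 1, which is L ⇒ W
n=3: can move to 1, which is L ⇒ W

3: W, 1: L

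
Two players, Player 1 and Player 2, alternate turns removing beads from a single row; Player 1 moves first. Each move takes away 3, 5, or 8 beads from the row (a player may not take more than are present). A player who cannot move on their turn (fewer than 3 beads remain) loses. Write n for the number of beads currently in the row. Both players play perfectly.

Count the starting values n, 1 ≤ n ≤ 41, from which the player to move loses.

Work bottom-up. With no move the player to move loses. Otherwise the position is W if at least one move leads to an L position for the opponent, and L if every move leads to a W.
n=0: no move → L
n=1: no move → L
n=2: no move → L
n=3: →0(L), so W
n=4: →1(L), so W
n=5: →2(L), so W
n=6: →1(L), so W
n=7: →2(L), so W
n=8: →0(L), so W
n=9: →1(L), so W
n=10: →2(L), so W
n=11: →8(W), 6(W), 3(W) — all W, so L
n=12: →9(W), 7(W), 4(W) — all W, so L
n=13: →10(W), 8(W), 5(W) — all W, so L
n=14: →11(L), so W
n=15: →12(L), so W
n=16: →13(L), so W
n=17: →12(L), so W
n=18: →13(L), so W
n=19: →11(L), so W
n=20: →12(L), so W
n=21: →13(L), so W
n=22: →19(W), 17(W), 14(W) — all W, so L
n=23: →20(W), 18(W), 15(W) — all W, so L
n=24: →21(W), 19(W), 16(W) — all W, so L
n=25: →22(L), so W
n=26: →23(L), so W
n=27: →24(L), so W
n=28: →23(L), so W
n=29: →24(L), so W
n=30: →22(L), so W
n=31: →23(L), so W
n=32: →24(L), so W
n=33: →30(W), 28(W), 25(W) — all W, so L
n=34: →31(W), 29(W), 26(W) — all W, so L
n=35: →32(W), 30(W), 27(W) — all W, so L
n=36: →33(L), so W
n=37: →34(L), so W
n=38: →35(L), so W
n=39: →34(L), so W
n=40: →35(L), so W
n=41: →33(L), so W
L entries with 1 ≤ n ≤ 41 (n=0 is outside the asked range and is not counted): n = 1, 2, 11, 12, 13, 22, 23, 24, 33, 34, 35; that makes 11.

11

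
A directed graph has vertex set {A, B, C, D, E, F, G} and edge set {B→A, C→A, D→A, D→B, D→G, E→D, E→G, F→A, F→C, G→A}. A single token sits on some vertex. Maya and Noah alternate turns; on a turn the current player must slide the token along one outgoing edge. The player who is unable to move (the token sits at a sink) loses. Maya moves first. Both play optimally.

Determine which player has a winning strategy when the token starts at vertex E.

Noah wins.

Positions with no move are L. A position that does have a move is losing for the player to move precisely when every available move leads to a winning position for the opponent. Fill in the labels:
Every edge goes from a vertex to one that appears earlier in the order A, B, G, D, C, E, F, so processing vertices in that order labels each vertex after all of its successors.
A: no outgoing edge → L
B: W (go to A, an L position)
G: W (go to A, an L position)
D: W (go to A, an L position)
C: W (go to A, an L position)
E: L (options D(W), G(W) are all W)
F: W (go to A, an L position)
The starting position E is L: whatever Maya does, the opponent receives a W position.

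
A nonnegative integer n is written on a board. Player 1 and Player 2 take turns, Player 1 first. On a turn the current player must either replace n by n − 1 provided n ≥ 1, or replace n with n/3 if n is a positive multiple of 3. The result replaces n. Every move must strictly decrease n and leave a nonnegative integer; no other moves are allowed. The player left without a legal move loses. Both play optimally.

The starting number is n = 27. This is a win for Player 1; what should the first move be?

Compute win/loss labels from the base case upward. A position with no move is L. Any other position is W if it can reach an L in one move, else L.
n=0: no move → L
n=1: reaches L-position 0 → W
n=2: only reaches 1(W), which is W → L
n=3: reaches L-position 2 → W
n=4: only reaches 3(W), which is W → L
n=5: reaches L-position 4 → W
n=6: reaches L-position 2 → W
n=7: only reaches 6(W), which is W → L
n=8: reaches L-position 7 → W
n=9: only reaches 3(W), 8(W), all W → L
n=10: reaches L-position 9 → W
n=11: only reaches 10(W), which is W → L
n=12: reaches L-position 4 → W
n=13: only reaches 12(W), which is W → L
n=14: reaches L-position 13 → W
n=15: only reaches 5(W), 14(W), all W → L
n=16: reaches L-position 15 → W
n=17: only reaches 16(W), which is W → L
n=18: reaches L-position 17 → W
n=19: only reaches 18(W), which is W → L
n=20: reaches L-position 19 → W
n=21: reaches L-position 7 → W
n=22: only reaches 21(W), which is W → L
n=23: reaches L-position 22 → W
n=24: only reaches 8(W), 23(W), all W → L
n=25: reaches L-position 24 → W
n=26: only reaches 25(W), which is W → L
n=27: reaches L-position 9 → W
From 27, the L positions reachable in one move are: 9, 26. Any move reaching one of these is winning.

Move to 9.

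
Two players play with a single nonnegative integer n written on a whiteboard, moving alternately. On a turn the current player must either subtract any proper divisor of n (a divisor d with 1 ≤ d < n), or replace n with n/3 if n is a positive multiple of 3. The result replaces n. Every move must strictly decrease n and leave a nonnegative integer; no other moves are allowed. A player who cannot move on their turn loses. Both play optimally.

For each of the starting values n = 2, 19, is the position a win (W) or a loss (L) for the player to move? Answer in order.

Classify positions by backward induction: terminal positions (no move available) are L. From any other position, the mover wins iff some move reaches an L.
n=0: no move → L
n=1: no move → L
n=2: can move to 1, which is L ⇒ W
n=3: can move to 1, which is L ⇒ W
n=4: moves to 2(W), 3(W); every one is W ⇒ L
n=5: can move to 4, which is L ⇒ W
n=6: can move to 4, which is L ⇒ W
n=7: the only move is to 6(W), a W ⇒ L
n=8: can move to 4, which is L ⇒ W
n=9: moves to 3(W), 6(W), 8(W); every one is W ⇒ L
n=10: can move to 9, which is L ⇒ W
n=11: the only move is to 10(W), a W ⇒ L
n=12: can move to 4, which is L ⇒ W
n=13: the only move is to 12(W), a W ⇒ L
n=14: can move to 7, which is L ⇒ W
n=15: moves to 5(W), 10(W), 12(W), 14(W); every one is W ⇒ L
n=16: can move to 15, which is L ⇒ W
n=17: the only move is to 16(W), a W ⇒ L
n=18: can move to 9, which is L ⇒ W
n=19: the only move is to 18(W), a W ⇒ L

2: W, 19: L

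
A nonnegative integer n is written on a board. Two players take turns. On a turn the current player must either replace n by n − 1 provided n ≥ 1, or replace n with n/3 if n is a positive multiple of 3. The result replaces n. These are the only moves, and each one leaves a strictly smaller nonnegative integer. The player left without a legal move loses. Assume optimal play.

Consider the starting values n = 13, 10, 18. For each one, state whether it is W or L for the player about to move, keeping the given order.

Label each position W (a win for the player to move) or L (a loss). A position with no legal move is L; any other position is W exactly when some move reaches an L, and L when every move reaches a W.
n=0: no move → L
n=1: reaches L-position 0 → W
n=2: only reaches 1(W), which is W → L
n=3: reaches L-position 2 → W
n=4: only reaches 3(W), which is W → L
n=5: reaches L-position 4 → W
n=6: reaches L-position 2 → W
n=7: only reaches 6(W), which is W → L
n=8: reaches L-position 7 → W
n=9: only reaches 3(W), 8(W), all W → L
n=10: reaches L-position 9 → W
n=11: only reaches 10(W), which is W → L
n=12: reaches L-position 4 → W
n=13: only reaches 12(W), which is W → L
n=14: reaches L-position 13 → W
n=15: only reaches 5(W), 14(W), all W → L
n=16: reaches L-position 15 → W
n=17: only reaches 16(W), which is W → L
n=18: reaches L-position 17 → W

13: L, 10: W, 18: W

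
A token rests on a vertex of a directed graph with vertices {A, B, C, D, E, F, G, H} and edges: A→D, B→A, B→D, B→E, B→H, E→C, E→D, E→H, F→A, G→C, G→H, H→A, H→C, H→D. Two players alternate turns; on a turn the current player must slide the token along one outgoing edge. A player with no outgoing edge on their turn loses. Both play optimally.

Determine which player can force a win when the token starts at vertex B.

The first player wins.

Use the standard recursion: the mover loses at a terminal position; elsewhere, the mover wins exactly when some move hands the opponent an L position.
Every edge goes from a vertex to one that appears earlier in the order C, D, A, H, F, G, E, B, so processing vertices in that order labels each vertex after all of its successors.
C: no outgoing edge → L
D: no outgoing edge → L
A: →D(L), so W
H: →D(L), so W
F: →A(W) only, which is W, so L
G: →C(L), so W
E: →D(L), so W
B: →D(L), so W
The starting position B is W: the player to move should move to D, handing over an L position.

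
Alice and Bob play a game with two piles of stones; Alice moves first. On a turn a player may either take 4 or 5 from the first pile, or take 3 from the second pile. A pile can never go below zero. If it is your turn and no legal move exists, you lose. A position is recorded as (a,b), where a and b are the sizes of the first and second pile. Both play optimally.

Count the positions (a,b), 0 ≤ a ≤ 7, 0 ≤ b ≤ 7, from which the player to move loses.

Label each position W (a win for the player to move) or L (a loss). A position with no legal move is L; any other position is W exactly when some move reaches an L, and L when every move reaches a W.
Every move lowers a or b (never raises either), so fill the grid row by row in increasing a, and left to right within a row: each cell's successors are then already labelled.
      b=0  b=1  b=2  b=3  b=4  b=5  b=6  b=7
a=0:    L    L    L    W    W    W    L    L
a=1:    L    L    L    W    W    W    L    L
a=2:    L    L    L    W    W    W    L    L
a=3:    L    L    L    W    W    W    L    L
a=4:    W    W    W    L    L    L    W    W
a=5:    W    W    W    L    L    L    W    W
a=6:    W    W    W    L    L    L    W    W
a=7:    W    W    W    L    L    L    W    W
Cells with no legal move (terminal, hence L): (0,0), (0,1), (0,2), (1,0), (1,1), (1,2), (2,0), (2,1), (2,2), (3,0), (3,1), (3,2).
The remaining L cells, each justified by listing all of its moves:
(0,6): only reaches (0,3)(W), which is W → L
(0,7): only reaches (0,4)(W), which is W → L
(1,6): only reaches (1,3)(W), which is W → L
(1,7): only reaches (1,4)(W), which is W → L
(2,6): only reaches (2,3)(W), which is W → L
(2,7): only reaches (2,4)(W), which is W → L
(3,6): only reaches (3,3)(W), which is W → L
(3,7): only reaches (3,4)(W), which is W → L
(4,3): only reaches (0,3)(W), (4,0)(W), all W → L
(4,4): only reaches (0,4)(W), (4,1)(W), all W → L
(4,5): only reaches (0,5)(W), (4,2)(W), all W → L
(5,3): only reaches (1,3)(W), (0,3)(W), (5,0)(W), all W → L
(5,4): only reaches (1,4)(W), (0,4)(W), (5,1)(W), all W → L
(5,5): only reaches (1,5)(W), (0,5)(W), (5,2)(W), all W → L
(6,3): only reaches (2,3)(W), (1,3)(W), (6,0)(W), all W → L
(6,4): only reaches (2,4)(W), (1,4)(W), (6,1)(W), all W → L
(6,5): only reaches (2,5)(W), (1,5)(W), (6,2)(W), all W → L
(7,3): only reaches (3,3)(W), (2,3)(W), (7,0)(W), all W → L
(7,4): only reaches (3,4)(W), (2,4)(W), (7,1)(W), all W → L
(7,5): only reaches (3,5)(W), (2,5)(W), (7,2)(W), all W → L
Every other cell has at least one move into one of the L cells above, so it is W.
L cells per row: a=0: 5, a=1: 5, a=2: 5, a=3: 5, a=4: 3, a=5: 3, a=6: 3, a=7: 3; total 32.

32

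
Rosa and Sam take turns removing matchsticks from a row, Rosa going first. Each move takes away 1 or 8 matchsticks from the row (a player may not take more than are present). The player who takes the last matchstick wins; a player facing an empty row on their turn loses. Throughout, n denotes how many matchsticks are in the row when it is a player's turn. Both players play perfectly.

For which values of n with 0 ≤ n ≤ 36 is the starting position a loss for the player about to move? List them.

Positions with no move are L. A position that does have a move is losing for the player to move precisely when every available move leads to a winning position for the opponent. Fill in the labels:
n=0: no move → L
n=1: reaches L-position 0 → W
n=2: only reaches 1(W), which is W → L
n=3: reaches L-position 2 → W
n=4: only reaches 3(W), which is W → L
n=5: reaches L-position 4 → W
n=6: only reaches 5(W), which is W → L
n=7: reaches L-position 6 → W
n=8: reaches L-position 0 → W
n=9: only reaches 8(W), 1(W), all W → L
n=10: reaches L-position 9 → W
n=11: only reaches 10(W), 3(W), all W → L
n=12: reaches L-position 11 → W
n=13: only reaches 12(W), 5(W), all W → L
n=14: reaches L-position 13 → W
n=15: only reaches 14(W), 7(W), all W → L
n=16: reaches L-position 15 → W
n=17: reaches L-position 9 → W
n=18: only reaches 17(W), 10(W), all W → L
n=19: reaches L-position 18 → W
n=20: only reaches 19(W), 12(W), all W → L
n=21: reaches L-position 20 → W
n=22: only reaches 21(W), 14(W), all W → L
n=23: reaches L-position 22 → W
n=24: only reaches 23(W), 16(W), all W → L
n=25: reaches L-position 24 → W
n=26: reaches L-position 18 → W
n=27: only reaches 26(W), 19(W), all W → L
n=28: reaches L-position 27 → W
n=29: only reaches 28(W), 21(W), all W → L
n=30: reaches L-position 29 → W
n=31: only reaches 30(W), 23(W), all W → L
n=32: reaches L-position 31 → W
n=33: only reaches 32(W), 25(W), all W → L
n=34: reaches L-position 33 → W
n=35: reaches L-position 27 → W
n=36: only reaches 35(W), 28(W), all W → L
Reading off the rows marked L gives the requested list; there are 17 such values of n.

0, 2, 4, 6, 9, 11, 13, 15, 18, 20, 22, 24, 27, 29, 31, 33, 36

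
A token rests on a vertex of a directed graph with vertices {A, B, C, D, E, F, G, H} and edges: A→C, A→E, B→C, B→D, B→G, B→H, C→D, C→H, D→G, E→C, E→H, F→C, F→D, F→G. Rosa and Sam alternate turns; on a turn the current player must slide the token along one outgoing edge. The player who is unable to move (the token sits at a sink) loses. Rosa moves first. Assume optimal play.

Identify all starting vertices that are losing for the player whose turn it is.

A, G, H

Compute win/loss labels from the base case upward. A position with no move is L. Any other position is W if it can reach an L in one move, else L.
Every edge goes from a vertex to one that appears earlier in the order G, H, D, C, F, B, E, A, so processing vertices in that order labels each vertex after all of its successors.
G: no outgoing edge → L
H: no outgoing edge → L
D: →G(L), so W
C: →H(L), so W
F: →G(L), so W
B: →H(L), so W
E: →H(L), so W
A: →E(W), C(W) — all W, so L
The losing starting vertices are exactly the entries labelled L in this table (3 of them).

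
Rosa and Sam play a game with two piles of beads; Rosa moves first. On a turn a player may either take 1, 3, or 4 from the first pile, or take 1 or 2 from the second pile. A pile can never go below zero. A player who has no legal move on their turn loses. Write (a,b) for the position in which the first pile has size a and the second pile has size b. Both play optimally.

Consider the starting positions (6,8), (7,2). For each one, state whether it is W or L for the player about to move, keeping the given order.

(6,8): L, (7,2): W

Build the W/L table. Terminal = L. A non-terminal position is W if it has a move to some L; otherwise it is L.
No move ever increases a pile, so every position that can arise here has a ≤ 7 and b ≤ 8; it is enough to label the cells with 0 ≤ a ≤ 7 and 0 ≤ b ≤ 8.
Every move lowers a or b (never raises either), so fill the grid row by row in increasing a, and left to right within a row: each cell's successors are then already labelled.
      b=0  b=1  b=2  b=3  b=4  b=5  b=6  b=7  b=8
a=0:    L    W    W    L    W    W    L    W    W
a=1:    W    L    W    W    L    W    W    L    W
a=2:    L    W    W    L    W    W    L    W    W
a=3:    W    L    W    W    L    W    W    L    W
a=4:    W    W    L    W    W    L    W    W    L
a=5:    W    W    W    W    W    W    W    W    W
a=6:    W    W    L    W    W    L    W    W    L
a=7:    L    W    W    L    W    W    L    W    W
Cells with no legal move (terminal, hence L): (0,0).
The remaining L cells, each justified by listing all of its moves:
(0,3): moves to (0,2)(W), (0,1)(W); every one is W ⇒ L
(0,6): moves to (0,5)(W), (0,4)(W); every one is W ⇒ L
(1,1): moves to (0,1)(W), (1,0)(W); every one is W ⇒ L
(1,4): moves to (0,4)(W), (1,3)(W), (1,2)(W); every one is W ⇒ L
(1,7): moves to (0,7)(W), (1,6)(W), (1,5)(W); every one is W ⇒ L
(2,0): the only move is to (1,0)(W), a W ⇒ L
(2,3): moves to (1,3)(W), (2,2)(W), (2,1)(W); every one is W ⇒ L
(2,6): moves to (1,6)(W), (2,5)(W), (2,4)(W); every one is W ⇒ L
(3,1): moves to (2,1)(W), (0,1)(W), (3,0)(W); every one is W ⇒ L
(3,4): moves to (2,4)(W), (0,4)(W), (3,3)(W), (3,2)(W); every one is W ⇒ L
(3,7): moves to (2,7)(W), (0,7)(W), (3,6)(W), (3,5)(W); every one is W ⇒ L
(4,2): moves to (3,2)(W), (1,2)(W), (0,2)(W), (4,1)(W), (4,0)(W); every one is W ⇒ L
(4,5): moves to (3,5)(W), (1,5)(W), (0,5)(W), (4,4)(W), (4,3)(W); every one is W ⇒ L
(4,8): moves to (3,8)(W), (1,8)(W), (0,8)(W), (4,7)(W), (4,6)(W); every one is W ⇒ L
(6,2): moves to (5,2)(W), (3,2)(W), (2,2)(W), (6,1)(W), (6,0)(W); every one is W ⇒ L
(6,5): moves to (5,5)(W), (3,5)(W), (2,5)(W), (6,4)(W), (6,3)(W); every one is W ⇒ L
(6,8): moves to (5,8)(W), (3,8)(W), (2,8)(W), (6,7)(W), (6,6)(W); every one is W ⇒ L
(7,0): moves to (6,0)(W), (4,0)(W), (3,0)(W); every one is W ⇒ L
(7,3): moves to (6,3)(W), (4,3)(W), (3,3)(W), (7,2)(W), (7,1)(W); every one is W ⇒ L
(7,6): moves to (6,6)(W), (4,6)(W), (3,6)(W), (7,5)(W), (7,4)(W); every one is W ⇒ L
Every other cell has at least one move into one of the L cells above, so it is W.
(6,8): one of the L cells justified above, so L
(7,2): the move to (6,2) reaches an L cell, so W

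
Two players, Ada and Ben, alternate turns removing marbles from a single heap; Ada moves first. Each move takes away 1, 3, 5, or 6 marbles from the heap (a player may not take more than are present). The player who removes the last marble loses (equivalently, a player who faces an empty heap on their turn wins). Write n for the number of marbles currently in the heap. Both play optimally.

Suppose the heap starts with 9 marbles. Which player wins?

Positions with no move are W. A position that does have a move is losing for the player to move precisely when every available move leads to a winning position for the opponent. Fill in the labels:
n=0: no move; the opponent has just taken the last marble and therefore loses → W
n=1: L (sole option 0(W) is W)
n=2: W (go to 1, an L position)
n=3: L (options 2(W), 0(W) are all W)
n=4: W (go to 3, an L position)
n=5: L (options 4(W), 2(W), 0(W) are all W)
n=6: W (go to 5, an L position)
n=7: W (go to 1, an L position)
n=8: W (go to 5, an L position)
n=9: W (go to 3, an L position)
The starting position 9 is W: Ada should remove 6, leaving 3, handing over an L position.

Ada wins.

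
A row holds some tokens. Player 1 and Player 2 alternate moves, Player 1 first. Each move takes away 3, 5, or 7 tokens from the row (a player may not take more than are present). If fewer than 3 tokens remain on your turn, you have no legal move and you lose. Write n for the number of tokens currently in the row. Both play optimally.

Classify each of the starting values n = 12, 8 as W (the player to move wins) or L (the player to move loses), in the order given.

Work bottom-up. With no move the player to move loses. Otherwise the position is W if at least one move leads to an L position for the opponent, and L if every move leads to a W.
n=0: no move → L
n=1: no move → L
n=2: no move → L
n=3: can move to 0, which is L ⇒ W
n=4: can move to 1, which is L ⇒ W
n=5: can move to 2, which is L ⇒ W
n=6: can move to 1, which is L ⇒ W
n=7: can move to 2, which is L ⇒ W
n=8: can move to 1, which is L ⇒ W
n=9: can move to 2, which is L ⇒ W
n=10: moves to 7(W), 5(W), 3(W); every one is W ⇒ L
n=11: moves to 8(W), 6(W), 4(W); every one is W ⇒ L
n=12: moves to 9(W), 7(W), 5(W); every one is W ⇒ L

12: L, 8: W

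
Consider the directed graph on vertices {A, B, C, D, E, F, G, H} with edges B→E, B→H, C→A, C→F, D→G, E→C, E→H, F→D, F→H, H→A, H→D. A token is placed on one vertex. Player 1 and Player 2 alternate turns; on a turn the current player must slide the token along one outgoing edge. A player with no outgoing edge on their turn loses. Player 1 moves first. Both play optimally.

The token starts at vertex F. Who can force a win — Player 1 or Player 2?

Player 2 wins.

Label each position W (a win for the player to move) or L (a loss). A position with no legal move is L; any other position is W exactly when some move reaches an L, and L when every move reaches a W.
Every edge goes from a vertex to one that appears earlier in the order G, A, D, H, F, C, E, B, so processing vertices in that order labels each vertex after all of its successors.
G: no outgoing edge → L
A: no outgoing edge → L
D: →G(L), so W
H: →A(L), so W
F: →H(W), D(W) — all W, so L
C: →F(L), so W
E: →C(W), H(W) — all W, so L
B: →E(L), so W
Every move from F reaches a W position, so the mover loses.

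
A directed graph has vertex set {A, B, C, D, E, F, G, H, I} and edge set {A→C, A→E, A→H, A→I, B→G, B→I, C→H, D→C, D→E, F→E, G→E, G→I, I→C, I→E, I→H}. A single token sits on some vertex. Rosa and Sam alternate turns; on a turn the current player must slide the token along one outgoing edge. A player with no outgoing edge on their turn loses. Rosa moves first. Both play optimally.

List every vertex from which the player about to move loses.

Work bottom-up. With no move the player to move loses. Otherwise the position is W if at least one move leads to an L position for the opponent, and L if every move leads to a W.
Every edge goes from a vertex to one that appears earlier in the order E, H, C, I, F, D, G, B, A, so processing vertices in that order labels each vertex after all of its successors.
E: no outgoing edge → L
H: no outgoing edge → L
C: →H(L), so W
I: →H(L), so W
F: →E(L), so W
D: →E(L), so W
G: →E(L), so W
B: →G(W), I(W) — all W, so L
A: →H(L), so W
Reading off the rows marked L gives the requested list; there are 3 such vertices.

B, E, H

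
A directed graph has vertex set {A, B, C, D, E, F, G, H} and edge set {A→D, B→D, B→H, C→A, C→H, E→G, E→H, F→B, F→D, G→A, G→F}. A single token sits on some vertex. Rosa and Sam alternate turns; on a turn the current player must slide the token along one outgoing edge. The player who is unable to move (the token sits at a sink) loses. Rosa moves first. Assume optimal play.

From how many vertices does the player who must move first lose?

Build the W/L table. Terminal = L. A non-terminal position is W if it has a move to some L; otherwise it is L.
Every edge goes from a vertex to one that appears earlier in the order D, H, B, F, A, G, E, C, so processing vertices in that order labels each vertex after all of its successors.
D: no outgoing edge → L
H: no outgoing edge → L
B: can move to H, which is L ⇒ W
F: can move to D, which is L ⇒ W
A: can move to D, which is L ⇒ W
G: moves to A(W), F(W); every one is W ⇒ L
E: can move to G, which is L ⇒ W
C: can move to H, which is L ⇒ W
The L vertices are D, G, H; that is 3 in all.

3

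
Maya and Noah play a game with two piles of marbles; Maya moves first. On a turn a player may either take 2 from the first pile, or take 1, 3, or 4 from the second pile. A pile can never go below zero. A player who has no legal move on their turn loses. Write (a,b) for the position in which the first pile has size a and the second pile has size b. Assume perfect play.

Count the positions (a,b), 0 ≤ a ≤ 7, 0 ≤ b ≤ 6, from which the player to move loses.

16

Build the W/L table. Terminal = L. A non-terminal position is W if it has a move to some L; otherwise it is L.
Every move lowers a or b (never raises either), so fill the grid row by row in increasing a, and left to right within a row: each cell's successors are then already labelled.
      b=0  b=1  b=2  b=3  b=4  b=5  b=6
a=0:    L    W    L    W    W    W    W
a=1:    L    W    L    W    W    W    W
a=2:    W    L    W    L    W    W    W
a=3:    W    L    W    L    W    W    W
a=4:    L    W    L    W    W    W    W
a=5:    L    W    L    W    W    W    W
a=6:    W    L    W    L    W    W    W
a=7:    W    L    W    L    W    W    W
Cells with no legal move (terminal, hence L): (0,0), (1,0).
The remaining L cells, each justified by listing all of its moves:
(0,2): only reaches (0,1)(W), which is W → L
(1,2): only reaches (1,1)(W), which is W → L
(2,1): only reaches (0,1)(W), (2,0)(W), all W → L
(2,3): only reaches (0,3)(W), (2,2)(W), (2,0)(W), all W → L
(3,1): only reaches (1,1)(W), (3,0)(W), all W → L
(3,3): only reaches (1,3)(W), (3,2)(W), (3,0)(W), all W → L
(4,0): only reaches (2,0)(W), which is W → L
(4,2): only reaches (2,2)(W), (4,1)(W), all W → L
(5,0): only reaches (3,0)(W), which is W → L
(5,2): only reaches (3,2)(W), (5,1)(W), all W → L
(6,1): only reaches (4,1)(W), (6,0)(W), all W → L
(6,3): only reaches (4,3)(W), (6,2)(W), (6,0)(W), all W → L
(7,1): only reaches (5,1)(W), (7,0)(W), all W → L
(7,3): only reaches (5,3)(W), (7,2)(W), (7,0)(W), all W → L
Every other cell has at least one move into one of the L cells above, so it is W.
L cells per row: a=0: 2, a=1: 2, a=2: 2, a=3: 2, a=4: 2, a=5: 2, a=6: 2, a=7: 2; total 16.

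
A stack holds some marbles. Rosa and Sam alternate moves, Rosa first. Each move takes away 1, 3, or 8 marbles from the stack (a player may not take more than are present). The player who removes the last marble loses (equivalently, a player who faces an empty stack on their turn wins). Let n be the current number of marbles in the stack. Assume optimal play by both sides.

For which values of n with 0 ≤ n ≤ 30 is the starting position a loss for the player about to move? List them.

1, 3, 5, 7, 12, 14, 16, 18, 23, 25, 27, 29

Classify positions by backward induction: terminal positions (no move available) are W. From any other position, the mover wins iff some move reaches an L.
n=0: no move; the opponent has just taken the last marble and therefore loses → W
n=1: L (sole option 0(W) is W)
n=2: W (go to 1, an L position)
n=3: L (options 2(W), 0(W) are all W)
n=4: W (go to 3, an L position)
n=5: L (options 4(W), 2(W) are all W)
n=6: W (go to 5, an L position)
n=7: L (options 6(W), 4(W) are all W)
n=8: W (go to 7, an L position)
n=9: W (go to 1, an L position)
n=10: W (go to 7, an L position)
n=11: W (go to 3, an L position)
n=12: L (options 11(W), 9(W), 4(W) are all W)
n=13: W (go to 12, an L position)
n=14: L (options 13(W), 11(W), 6(W) are all W)
n=15: W (go to 14, an L position)
n=16: L (options 15(W), 13(W), 8(W) are all W)
n=17: W (go to 16, an L position)
n=18: L (options 17(W), 15(W), 10(W) are all W)
n=19: W (go to 18, an L position)
n=20: W (go to 12, an L position)
n=21: W (go to 18, an L position)
n=22: W (go to 14, an L position)
n=23: L (options 22(W), 20(W), 15(W) are all W)
n=24: W (go to 23, an L position)
n=25: L (options 24(W), 22(W), 17(W) are all W)
n=26: W (go to 25, an L position)
n=27: L (options 26(W), 24(W), 19(W) are all W)
n=28: W (go to 27, an L position)
n=29: L (options 28(W), 26(W), 21(W) are all W)
n=30: W (go to 29, an L position)
Reading off the rows marked L gives the requested list; there are 12 such values of n.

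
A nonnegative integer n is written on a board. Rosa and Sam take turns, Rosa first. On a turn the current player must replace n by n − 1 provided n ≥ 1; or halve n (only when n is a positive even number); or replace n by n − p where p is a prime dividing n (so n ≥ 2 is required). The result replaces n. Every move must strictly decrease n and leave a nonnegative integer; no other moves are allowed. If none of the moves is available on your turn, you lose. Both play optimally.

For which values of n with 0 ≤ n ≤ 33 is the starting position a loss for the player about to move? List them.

Build the W/L table. Terminal = L. A non-terminal position is W if it has a move to some L; otherwise it is L.
n=0: no move → L
n=1: reaches L-position 0 → W
n=2: reaches L-position 0 → W
n=3: reaches L-position 0 → W
n=4: only reaches 2(W), 3(W), all W → L
n=5: reaches L-position 0 → W
n=6: reaches L-position 4 → W
n=7: reaches L-position 0 → W
n=8: reaches L-position 4 → W
n=9: only reaches 6(W), 8(W), all W → L
n=10: reaches L-position 9 → W
n=11: reaches L-position 0 → W
n=12: reaches L-position 9 → W
n=13: reaches L-position 0 → W
n=14: only reaches 7(W), 12(W), 13(W), all W → L
n=15: reaches L-position 14 → W
n=16: reaches L-position 14 → W
n=17: reaches L-position 0 → W
n=18: reaches L-position 9 → W
n=19: reaches L-position 0 → W
n=20: only reaches 10(W), 15(W), 18(W), 19(W), all W → L
n=21: reaches L-position 14 → W
n=22: reaches L-position 20 → W
n=23: reaches L-position 0 → W
n=24: only reaches 12(W), 21(W), 22(W), 23(W), all W → L
n=25: reaches L-position 20 → W
n=26: reaches L-position 24 → W
n=27: reaches L-position 24 → W
n=28: reaches L-position 14 → W
n=29: reaches L-position 0 → W
n=30: only reaches 15(W), 25(W), 27(W), 28(W), 29(W), all W → L
n=31: reaches L-position 0 → W
n=32: reaches L-position 30 → W
n=33: reaches L-position 30 → W
The losing starting values of n are exactly the entries labelled L in this table (7 of them).

0, 4, 9, 14, 20, 24, 30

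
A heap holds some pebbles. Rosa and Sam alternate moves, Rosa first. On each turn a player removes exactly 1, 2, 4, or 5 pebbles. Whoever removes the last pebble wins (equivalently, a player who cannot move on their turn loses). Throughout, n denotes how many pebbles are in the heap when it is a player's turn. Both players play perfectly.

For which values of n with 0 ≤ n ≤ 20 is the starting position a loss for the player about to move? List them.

0, 3, 6, 9, 12, 15, 18

Classify positions by backward induction: terminal positions (no move available) are L. From any other position, the mover wins iff some move reaches an L.
n=0: no move → L
n=1: reaches L-position 0 → W
n=2: reaches L-position 0 → W
n=3: only reaches 2(W), 1(W), all W → L
n=4: reaches L-position 3 → W
n=5: reaches L-position 3 → W
n=6: only reaches 5(W), 4(W), 2(W), 1(W), all W → L
n=7: reaches L-position 6 → W
n=8: reaches L-position 6 → W
n=9: only reaches 8(W), 7(W), 5(W), 4(W), all W → L
n=10: reaches L-position 9 → W
n=11: reaches L-position 9 → W
n=12: only reaches 11(W), 10(W), 8(W), 7(W), all W → L
n=13: reaches L-position 12 → W
n=14: reaches L-position 12 → W
n=15: only reaches 14(W), 13(W), 11(W), 10(W), all W → L
n=16: reaches L-position 15 → W
n=17: reaches L-position 15 → W
n=18: only reaches 17(W), 16(W), 14(W), 13(W), all W → L
n=19: reaches L-position 18 → W
n=20: reaches L-position 18 → W
Reading off the rows marked L gives the requested list; there are 7 such values of n.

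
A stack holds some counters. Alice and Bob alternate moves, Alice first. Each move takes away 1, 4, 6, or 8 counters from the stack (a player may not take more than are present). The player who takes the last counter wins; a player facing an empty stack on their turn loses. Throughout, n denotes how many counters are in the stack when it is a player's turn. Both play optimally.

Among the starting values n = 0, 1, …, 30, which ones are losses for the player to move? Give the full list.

0, 2, 5, 7, 12, 14, 17, 19, 24, 26, 29

Compute win/loss labels from the base case upward. A position with no move is L. Any other position is W if it can reach an L in one move, else L.
n=0: no move → L
n=1: W (go to 0, an L position)
n=2: L (sole option 1(W) is W)
n=3: W (go to 2, an L position)
n=4: W (go to 0, an L position)
n=5: L (options 4(W), 1(W) are all W)
n=6: W (go to 5, an L position)
n=7: L (options 6(W), 3(W), 1(W) are all W)
n=8: W (go to 7, an L position)
n=9: W (go to 5, an L position)
n=10: W (go to 2, an L position)
n=11: W (go to 7, an L position)
n=12: L (options 11(W), 8(W), 6(W), 4(W) are all W)
n=13: W (go to 12, an L position)
n=14: L (options 13(W), 10(W), 8(W), 6(W) are all W)
n=15: W (go to 14, an L position)
n=16: W (go to 12, an L position)
n=17: L (options 16(W), 13(W), 11(W), 9(W) are all W)
n=18: W (go to 17, an L position)
n=19: L (options 18(W), 15(W), 13(W), 11(W) are all W)
n=20: W (go to 19, an L position)
n=21: W (go to 17, an L position)
n=22: W (go to 14, an L position)
n=23: W (go to 19, an L position)
n=24: L (options 23(W), 20(W), 18(W), 16(W) are all W)
n=25: W (go to 24, an L position)
n=26: L (options 25(W), 22(W), 20(W), 18(W) are all W)
n=27: W (go to 26, an L position)
n=28: W (go to 24, an L position)
n=29: L (options 28(W), 25(W), 23(W), 21(W) are all W)
n=30: W (go to 29, an L position)
Reading off the rows marked L gives the requested list; there are 11 such values of n.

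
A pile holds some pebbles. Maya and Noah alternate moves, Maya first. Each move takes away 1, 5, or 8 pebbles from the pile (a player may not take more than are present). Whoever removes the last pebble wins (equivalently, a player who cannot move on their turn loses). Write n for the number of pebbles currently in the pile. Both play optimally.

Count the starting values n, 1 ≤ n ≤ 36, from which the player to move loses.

11

Classify positions by backward induction: terminal positions (no move available) are L. From any other position, the mover wins iff some move reaches an L.
n=0: no move → L
n=1: →0(L), so W
n=2: →1(W) only, which is W, so L
n=3: →2(L), so W
n=4: →3(W) only, which is W, so L
n=5: →4(L), so W
n=6: →5(W), 1(W) — all W, so L
n=7: →6(L), so W
n=8: →0(L), so W
n=9: →4(L), so W
n=10: →2(L), so W
n=11: →6(L), so W
n=12: →4(L), so W
n=13: →12(W), 8(W), 5(W) — all W, so L
n=14: →13(L), so W
n=15: →14(W), 10(W), 7(W) — all W, so L
n=16: →15(L), so W
n=17: →16(W), 12(W), 9(W) — all W, so L
n=18: →17(L), so W
n=19: →18(W), 14(W), 11(W) — all W, so L
n=20: →19(L), so W
n=21: →13(L), so W
n=22: →17(L), so W
n=23: →15(L), so W
n=24: →19(L), so W
n=25: →17(L), so W
n=26: →25(W), 21(W), 18(W) — all W, so L
n=27: →26(L), so W
n=28: →27(W), 23(W), 20(W) — all W, so L
n=29: →28(L), so W
n=30: →29(W), 25(W), 22(W) — all W, so L
n=31: →30(L), so W
n=32: →31(W), 27(W), 24(W) — all W, so L
n=33: →32(L), so W
n=34: →26(L), so W
n=35: →30(L), so W
n=36: →28(L), so W
L entries with 1 ≤ n ≤ 36 (n=0 is outside the asked range and is not counted): n = 2, 4, 6, 13, 15, 17, 19, 26, 28, 30, 32; that makes 11.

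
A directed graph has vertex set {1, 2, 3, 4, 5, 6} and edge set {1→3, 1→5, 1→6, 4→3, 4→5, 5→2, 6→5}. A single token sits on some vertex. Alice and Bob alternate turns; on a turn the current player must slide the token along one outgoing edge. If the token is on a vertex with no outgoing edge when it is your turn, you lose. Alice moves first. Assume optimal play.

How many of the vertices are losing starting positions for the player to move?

Classify positions by backward induction: terminal positions (no move available) are L. From any other position, the mover wins iff some move reaches an L.
Every edge goes from a vertex to one that appears earlier in the order 2, 3, 5, 6, 1, 4, so processing vertices in that order labels each vertex after all of its successors.
2: no outgoing edge → L
3: no outgoing edge → L
5: W (go to 2, an L position)
6: L (sole option 5(W) is W)
1: W (go to 6, an L position)
4: W (go to 3, an L position)
The L vertices are 2, 3, 6; that is 3 in all.

3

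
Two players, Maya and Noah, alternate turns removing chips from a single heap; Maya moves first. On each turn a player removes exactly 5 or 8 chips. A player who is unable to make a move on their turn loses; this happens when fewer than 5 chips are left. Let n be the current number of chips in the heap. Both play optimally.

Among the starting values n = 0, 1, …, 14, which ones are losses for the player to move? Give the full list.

0, 1, 2, 3, 4, 13, 14

Label each position W (a win for the player to move) or L (a loss). A position with no legal move is L; any other position is W exactly when some move reaches an L, and L when every move reaches a W.
n=0: no move → L
n=1: no move → L
n=2: no move → L
n=3: no move → L
n=4: no move → L
n=5: reaches L-position 0 → W
n=6: reaches L-position 1 → W
n=7: reaches L-position 2 → W
n=8: reaches L-position 3 → W
n=9: reaches L-position 4 → W
n=10: reaches L-position 2 → W
n=11: reaches L-position 3 → W
n=12: reaches L-position 4 → W
n=13: only reaches 8(W), 5(W), all W → L
n=14: only reaches 9(W), 6(W), all W → L
The losing starting values of n are exactly the entries labelled L in this table (7 of them).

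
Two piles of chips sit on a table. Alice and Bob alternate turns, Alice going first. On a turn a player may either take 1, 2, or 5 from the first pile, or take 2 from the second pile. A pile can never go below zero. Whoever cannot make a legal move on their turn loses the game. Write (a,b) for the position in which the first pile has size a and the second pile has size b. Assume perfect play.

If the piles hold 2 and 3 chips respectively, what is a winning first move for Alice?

Compute win/loss labels from the base case upward. A position with no move is L. Any other position is W if it can reach an L in one move, else L.
No move ever increases a pile, so every position that can arise here has a ≤ 2 and b ≤ 3; it is enough to label the cells with 0 ≤ a ≤ 2 and 0 ≤ b ≤ 3.
Every move lowers a or b (never raises either), so fill the grid row by row in increasing a, and left to right within a row: each cell's successors are then already labelled.
      b=0  b=1  b=2  b=3
a=0:    L    L    W    W
a=1:    W    W    L    L
a=2:    W    W    W    W
Cells with no legal move (terminal, hence L): (0,0), (0,1).
The remaining L cells, each justified by listing all of its moves:
(1,2): moves to (0,2)(W), (1,0)(W); every one is W ⇒ L
(1,3): moves to (0,3)(W), (1,1)(W); every one is W ⇒ L
Every other cell has at least one move into one of the L cells above, so it is W.
From (2,3), the L positions reachable in one move are: (1,3).

Move to (1,3).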